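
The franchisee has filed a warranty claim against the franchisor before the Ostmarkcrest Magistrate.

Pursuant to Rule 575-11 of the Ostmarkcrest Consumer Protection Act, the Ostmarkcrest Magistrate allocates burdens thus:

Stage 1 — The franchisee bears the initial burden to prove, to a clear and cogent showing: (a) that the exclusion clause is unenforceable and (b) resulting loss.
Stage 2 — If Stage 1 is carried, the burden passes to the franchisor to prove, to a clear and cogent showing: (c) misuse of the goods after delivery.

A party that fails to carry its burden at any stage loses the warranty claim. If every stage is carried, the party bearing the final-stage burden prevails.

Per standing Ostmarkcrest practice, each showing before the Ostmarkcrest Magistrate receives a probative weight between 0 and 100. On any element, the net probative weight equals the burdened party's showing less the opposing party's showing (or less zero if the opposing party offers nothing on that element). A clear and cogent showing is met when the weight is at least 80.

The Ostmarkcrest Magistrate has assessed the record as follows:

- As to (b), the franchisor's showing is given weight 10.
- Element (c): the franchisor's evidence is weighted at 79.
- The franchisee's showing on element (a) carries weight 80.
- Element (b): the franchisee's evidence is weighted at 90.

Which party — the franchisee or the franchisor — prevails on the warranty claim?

Stage 1 — burden on franchisee; standard: a clear and cogent showing (weight is at least 80).
    (a): 80 ≥ 80 [met]
    (b): 90 − 10 = 80 ≥ 80 [met]
  The franchisee carries Stage 1; the franchisor now bears the burden.
Stage 2 — burden on franchisor; standard: a clear and cogent showing (weight is at least 80).
    (c): 79 < 80 [not met]
  Stage 2 not carried; the franchisor fails its burden.
So the franchisee prevails.

franchisee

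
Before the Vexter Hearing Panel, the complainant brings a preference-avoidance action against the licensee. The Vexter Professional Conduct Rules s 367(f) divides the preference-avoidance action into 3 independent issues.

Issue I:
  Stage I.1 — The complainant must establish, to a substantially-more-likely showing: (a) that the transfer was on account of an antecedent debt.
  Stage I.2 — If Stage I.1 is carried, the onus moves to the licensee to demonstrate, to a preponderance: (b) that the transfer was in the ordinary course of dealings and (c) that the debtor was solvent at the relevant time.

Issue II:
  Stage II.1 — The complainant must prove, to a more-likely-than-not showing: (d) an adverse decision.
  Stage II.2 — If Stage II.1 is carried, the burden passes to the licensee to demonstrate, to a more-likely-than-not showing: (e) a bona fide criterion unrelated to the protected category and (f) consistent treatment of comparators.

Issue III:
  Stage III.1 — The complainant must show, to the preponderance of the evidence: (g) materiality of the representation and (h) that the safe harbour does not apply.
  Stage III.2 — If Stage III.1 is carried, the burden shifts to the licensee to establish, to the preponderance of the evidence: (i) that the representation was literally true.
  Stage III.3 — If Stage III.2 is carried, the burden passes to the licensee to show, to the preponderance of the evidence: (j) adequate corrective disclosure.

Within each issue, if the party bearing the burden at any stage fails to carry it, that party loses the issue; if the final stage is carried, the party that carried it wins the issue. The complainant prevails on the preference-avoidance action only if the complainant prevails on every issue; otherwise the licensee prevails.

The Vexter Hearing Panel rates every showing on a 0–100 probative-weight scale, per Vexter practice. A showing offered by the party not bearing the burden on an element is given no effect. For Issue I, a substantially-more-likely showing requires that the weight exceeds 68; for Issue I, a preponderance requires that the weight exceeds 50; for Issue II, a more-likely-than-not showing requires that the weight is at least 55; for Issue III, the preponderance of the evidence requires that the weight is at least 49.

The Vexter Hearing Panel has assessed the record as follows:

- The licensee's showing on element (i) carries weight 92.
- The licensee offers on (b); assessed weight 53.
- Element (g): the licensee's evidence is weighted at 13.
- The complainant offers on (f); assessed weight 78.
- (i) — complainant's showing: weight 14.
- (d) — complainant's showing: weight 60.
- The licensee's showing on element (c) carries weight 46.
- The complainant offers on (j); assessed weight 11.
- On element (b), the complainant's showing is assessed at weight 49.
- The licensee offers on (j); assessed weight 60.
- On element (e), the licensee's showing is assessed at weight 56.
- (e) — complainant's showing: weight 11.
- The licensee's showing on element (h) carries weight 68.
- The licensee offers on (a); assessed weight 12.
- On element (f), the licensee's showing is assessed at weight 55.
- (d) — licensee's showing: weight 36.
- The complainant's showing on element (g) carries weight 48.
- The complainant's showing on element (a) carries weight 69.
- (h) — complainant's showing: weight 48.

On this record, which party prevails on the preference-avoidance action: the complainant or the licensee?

— Issue I —
Stage I.1 (complainant, a substantially-more-likely showing, weight exceeds 68): (a) 69 (licensee's 12 disregarded) > 68 — meets.
  The complainant carries Stage I.1; the licensee now bears the burden.
Stage I.2 (licensee, a preponderance, weight exceeds 50): (b) 53 (complainant's 49 disregarded) > 50 — meets; (c) 46 ≤ 50 — fails.
  Stage I.2 not carried; the licensee fails its burden.
So the complainant prevails on this issue.
— Issue II —
At Stage II.1 the complainant must meet a more-likely-than-not showing (weight is at least 55): on (d) the weight is 60 (the licensee's 36 is given no effect), which does reach 55, so (d) meets the standard.
  Stage II.1 is satisfied; the onus moves to the licensee.
At Stage II.2 the licensee must meet a more-likely-than-not showing (weight is at least 55): on (e) the weight is 56 (the complainant's 11 is given no effect), which does reach 55, so (e) meets the standard; on (f) the weight is 55 (the complainant's 78 is given no effect), which does reach 55, so (f) meets the standard.
  Stage II.2 carried; the final stage is satisfied.
With every stage satisfied, the licensee prevails on this issue.
— Issue III —
Stage III.1 — burden on complainant; standard: the preponderance of the evidence (weight is at least 49).
    (g): 48 (licensee's 13 disregarded) < 49 [not met]
    (h): 48 (licensee's 68 disregarded) < 49 [not met]
  Stage III.1 not carried; the complainant fails its burden.
So the licensee prevails on this issue.
Per-issue: Issue I → complainant; Issue II → licensee; Issue III → licensee. The complainant must prevail on every issue; overall, the licensee prevails.

licensee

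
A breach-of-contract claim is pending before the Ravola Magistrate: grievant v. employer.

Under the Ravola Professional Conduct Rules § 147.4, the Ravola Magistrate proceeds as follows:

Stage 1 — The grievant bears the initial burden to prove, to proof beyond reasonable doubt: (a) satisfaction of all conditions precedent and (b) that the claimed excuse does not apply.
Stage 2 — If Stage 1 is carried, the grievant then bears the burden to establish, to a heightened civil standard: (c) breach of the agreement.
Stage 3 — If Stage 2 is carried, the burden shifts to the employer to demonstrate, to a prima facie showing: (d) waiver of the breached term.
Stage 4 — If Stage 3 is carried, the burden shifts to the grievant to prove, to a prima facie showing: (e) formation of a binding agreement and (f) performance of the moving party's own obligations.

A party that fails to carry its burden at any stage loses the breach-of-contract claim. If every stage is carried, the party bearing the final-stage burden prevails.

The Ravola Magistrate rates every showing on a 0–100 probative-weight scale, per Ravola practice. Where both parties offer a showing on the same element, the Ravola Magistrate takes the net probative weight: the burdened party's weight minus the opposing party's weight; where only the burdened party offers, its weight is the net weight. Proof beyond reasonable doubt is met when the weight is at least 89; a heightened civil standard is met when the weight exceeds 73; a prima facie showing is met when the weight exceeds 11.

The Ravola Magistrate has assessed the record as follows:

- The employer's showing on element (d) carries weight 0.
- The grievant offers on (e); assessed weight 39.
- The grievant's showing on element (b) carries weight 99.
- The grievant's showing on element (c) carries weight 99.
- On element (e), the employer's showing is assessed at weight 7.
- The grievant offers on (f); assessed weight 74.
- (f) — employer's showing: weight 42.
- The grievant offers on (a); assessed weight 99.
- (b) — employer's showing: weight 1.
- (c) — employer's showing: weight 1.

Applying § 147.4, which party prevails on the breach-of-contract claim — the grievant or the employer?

grievant

At Stage 1 the grievant must meet proof beyond reasonable doubt (weight is at least 89): on (a) the weight is 99, which does reach 89, so (a) meets the standard; on (b) the weight is 99 less the opposing 1 gives net 98, which does reach 89, so (b) meets the standard.
  Stage 1 carried; the burden remains with the grievant.
At Stage 2 the grievant must meet a heightened civil standard (weight exceeds 73): on (c) the weight is 99 less the opposing 1 gives net 98, > 73, so (c) meets the standard.
  Stage 2 carried; the burden shifts to the employer.
At Stage 3 the employer must meet a prima facie showing (weight exceeds 11): on (d) the weight is 0, ≤ 11, so (d) does not meet the standard.
  Not every element is met, so the employer fails to carry Stage 3.
The grievant prevails.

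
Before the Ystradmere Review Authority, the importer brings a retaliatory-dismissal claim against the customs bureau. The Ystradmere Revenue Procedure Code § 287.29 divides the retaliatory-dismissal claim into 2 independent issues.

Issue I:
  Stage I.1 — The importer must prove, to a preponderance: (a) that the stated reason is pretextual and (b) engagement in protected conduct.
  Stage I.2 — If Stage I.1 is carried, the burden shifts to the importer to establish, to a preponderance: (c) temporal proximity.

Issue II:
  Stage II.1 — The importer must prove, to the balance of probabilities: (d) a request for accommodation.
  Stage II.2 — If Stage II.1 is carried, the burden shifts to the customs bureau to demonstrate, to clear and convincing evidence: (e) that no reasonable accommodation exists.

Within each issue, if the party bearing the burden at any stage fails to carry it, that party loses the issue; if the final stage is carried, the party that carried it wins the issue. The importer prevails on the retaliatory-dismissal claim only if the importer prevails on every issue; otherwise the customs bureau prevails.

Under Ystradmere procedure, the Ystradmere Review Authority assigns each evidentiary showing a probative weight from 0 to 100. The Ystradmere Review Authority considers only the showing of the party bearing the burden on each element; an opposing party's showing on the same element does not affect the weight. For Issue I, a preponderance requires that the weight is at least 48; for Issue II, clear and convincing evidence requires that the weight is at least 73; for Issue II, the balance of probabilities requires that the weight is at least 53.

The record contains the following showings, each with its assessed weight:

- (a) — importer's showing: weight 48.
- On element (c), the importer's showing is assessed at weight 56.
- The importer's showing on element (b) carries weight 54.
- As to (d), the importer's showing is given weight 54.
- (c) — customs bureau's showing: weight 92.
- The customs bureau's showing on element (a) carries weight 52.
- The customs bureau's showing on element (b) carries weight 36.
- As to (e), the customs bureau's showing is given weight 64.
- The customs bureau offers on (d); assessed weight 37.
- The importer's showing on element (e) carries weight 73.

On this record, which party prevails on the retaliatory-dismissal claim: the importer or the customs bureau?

importer

— Issue I —
At Stage I.1 the importer must meet a preponderance (weight is at least 48): on (a) the weight is 48 (the customs bureau's 52 is given no effect), ≥ 48, so (a) meets the standard; on (b) the weight is 54 (the customs bureau's 36 is given no effect), ≥ 48, so (b) meets the standard.
  All elements met. The importer retains the burden for Stage I.2.
At Stage I.2 the importer must meet a preponderance (weight is at least 48): on (c) the weight is 56 (the customs bureau's 92 is given no effect), ≥ 48, so (c) meets the standard.
  All elements met at the final stage.
Every stage carried; the importer prevails on this issue.
— Issue II —
At Stage II.1 the importer must meet the balance of probabilities (weight is at least 53): on (d) the weight is 54 (the customs bureau's 37 is given no effect), ≥ 53, so (d) meets the standard.
  Stage II.1 is satisfied; the onus moves to the customs bureau.
At Stage II.2 the customs bureau must meet clear and convincing evidence (weight is at least 73): on (e) the weight is 64 (the importer's 73 is given no effect), which does not reach 73, so (e) does not meet the standard.
  Not every element is met, so the customs bureau fails to carry Stage II.2.
So the importer prevails on this issue.
Per-issue: Issue I → importer; Issue II → importer. The importer must prevail on every issue; overall, the importer prevails.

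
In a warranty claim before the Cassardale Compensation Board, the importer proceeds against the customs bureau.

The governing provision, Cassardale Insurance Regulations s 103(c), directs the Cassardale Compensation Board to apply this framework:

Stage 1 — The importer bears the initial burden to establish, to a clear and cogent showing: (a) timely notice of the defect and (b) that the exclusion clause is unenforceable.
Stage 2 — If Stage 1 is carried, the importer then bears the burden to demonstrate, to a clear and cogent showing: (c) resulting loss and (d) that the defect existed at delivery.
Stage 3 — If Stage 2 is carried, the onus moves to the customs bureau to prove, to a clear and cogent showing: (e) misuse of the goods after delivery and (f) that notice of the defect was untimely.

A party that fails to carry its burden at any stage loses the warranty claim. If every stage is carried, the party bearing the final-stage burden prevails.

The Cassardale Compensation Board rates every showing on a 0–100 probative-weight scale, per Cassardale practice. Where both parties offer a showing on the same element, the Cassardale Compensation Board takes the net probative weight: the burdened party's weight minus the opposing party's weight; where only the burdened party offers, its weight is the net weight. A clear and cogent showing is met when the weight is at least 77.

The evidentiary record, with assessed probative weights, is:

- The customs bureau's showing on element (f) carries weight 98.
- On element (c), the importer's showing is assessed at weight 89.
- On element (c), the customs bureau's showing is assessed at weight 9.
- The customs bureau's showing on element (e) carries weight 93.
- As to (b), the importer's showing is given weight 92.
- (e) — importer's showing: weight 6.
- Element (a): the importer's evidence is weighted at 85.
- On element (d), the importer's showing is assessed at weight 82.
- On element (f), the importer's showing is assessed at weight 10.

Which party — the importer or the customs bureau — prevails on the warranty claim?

customs bureau

Stage 1 — burden on importer; standard: a clear and cogent showing (weight is at least 77).
    (a): 85 ≥ 77 [met]
    (b): 92 ≥ 77 [met]
  Stage 1 carried; the burden remains with the importer.
Stage 2 — burden on importer; standard: a clear and cogent showing (weight is at least 77).
    (c): 89 − 9 = 80 ≥ 77 [met]
    (d): 82 ≥ 77 [met]
  Stage 2 carried; the burden shifts to the customs bureau.
Stage 3 — burden on customs bureau; standard: a clear and cogent showing (weight is at least 77).
    (e): 93 − 6 = 87 ≥ 77 [met]
    (f): 98 − 10 = 88 ≥ 77 [met]
  Stage 3 carried; the final stage is satisfied.
Every stage carried; the customs bureau prevails.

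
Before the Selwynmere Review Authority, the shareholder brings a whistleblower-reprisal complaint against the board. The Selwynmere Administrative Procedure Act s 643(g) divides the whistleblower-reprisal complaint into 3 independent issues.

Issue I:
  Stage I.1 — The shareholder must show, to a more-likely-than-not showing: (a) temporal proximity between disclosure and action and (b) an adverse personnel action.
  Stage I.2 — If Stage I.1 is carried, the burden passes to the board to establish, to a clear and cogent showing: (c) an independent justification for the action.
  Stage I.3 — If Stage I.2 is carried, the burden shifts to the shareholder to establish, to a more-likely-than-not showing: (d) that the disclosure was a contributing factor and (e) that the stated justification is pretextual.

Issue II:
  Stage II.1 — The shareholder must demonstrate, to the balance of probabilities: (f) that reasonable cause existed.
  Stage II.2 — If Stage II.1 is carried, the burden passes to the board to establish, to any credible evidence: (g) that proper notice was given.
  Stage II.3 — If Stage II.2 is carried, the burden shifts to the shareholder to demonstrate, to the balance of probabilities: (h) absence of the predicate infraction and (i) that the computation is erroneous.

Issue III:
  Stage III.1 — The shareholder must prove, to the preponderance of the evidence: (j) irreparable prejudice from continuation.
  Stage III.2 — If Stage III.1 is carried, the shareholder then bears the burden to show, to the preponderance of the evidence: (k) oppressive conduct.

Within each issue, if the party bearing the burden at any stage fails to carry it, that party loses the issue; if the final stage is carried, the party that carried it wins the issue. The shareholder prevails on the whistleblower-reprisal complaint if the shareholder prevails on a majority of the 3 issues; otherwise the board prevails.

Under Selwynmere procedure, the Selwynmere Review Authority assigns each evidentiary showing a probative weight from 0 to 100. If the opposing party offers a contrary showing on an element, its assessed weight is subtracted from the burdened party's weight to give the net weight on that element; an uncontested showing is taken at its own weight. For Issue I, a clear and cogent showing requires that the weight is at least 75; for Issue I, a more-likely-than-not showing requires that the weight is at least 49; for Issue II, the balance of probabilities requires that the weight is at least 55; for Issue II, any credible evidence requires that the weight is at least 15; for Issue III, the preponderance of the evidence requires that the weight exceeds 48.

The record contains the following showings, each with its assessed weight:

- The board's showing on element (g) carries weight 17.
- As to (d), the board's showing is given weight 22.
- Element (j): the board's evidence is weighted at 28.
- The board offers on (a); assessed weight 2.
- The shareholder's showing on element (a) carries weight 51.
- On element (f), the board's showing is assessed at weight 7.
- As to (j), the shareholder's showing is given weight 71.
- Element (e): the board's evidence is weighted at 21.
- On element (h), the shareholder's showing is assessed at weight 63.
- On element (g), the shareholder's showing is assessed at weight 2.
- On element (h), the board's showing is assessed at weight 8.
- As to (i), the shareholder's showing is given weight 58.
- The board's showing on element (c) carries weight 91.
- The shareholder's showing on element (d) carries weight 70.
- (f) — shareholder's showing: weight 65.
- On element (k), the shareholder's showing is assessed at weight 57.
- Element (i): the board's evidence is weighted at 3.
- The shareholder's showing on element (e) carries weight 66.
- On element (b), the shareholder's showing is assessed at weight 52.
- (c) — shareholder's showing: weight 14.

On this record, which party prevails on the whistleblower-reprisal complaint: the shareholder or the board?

— Issue I —
At Stage I.1 the shareholder must meet a more-likely-than-not showing (weight is at least 49): on (a) the weight is 51 less the opposing 2 gives net 49, ≥ 49, so (a) meets the standard; on (b) the weight is 52, ≥ 49, so (b) meets the standard.
  All elements met. The burden passes to the board.
At Stage I.2 the board must meet a clear and cogent showing (weight is at least 75): on (c) the weight is 91 less the opposing 14 gives net 77, which does reach 75, so (c) meets the standard.
  The board carries Stage I.2; the shareholder now bears the burden.
At Stage I.3 the shareholder must meet a more-likely-than-not showing (weight is at least 49): on (d) the weight is 70 less the opposing 22 gives net 48, which does not reach 49, so (d) does not meet the standard; on (e) the weight is 66 less the opposing 21 gives net 45, which does not reach 49, so (e) does not meet the standard.
  Stage I.3 not carried; the shareholder fails its burden.
The board prevails on this issue.
— Issue II —
At Stage II.1 the shareholder must meet the balance of probabilities (weight is at least 55): on (f) the weight is 65 less the opposing 7 gives net 58, which does reach 55, so (f) meets the standard.
  Stage II.1 carried; the burden shifts to the board.
At Stage II.2 the board must meet any credible evidence (weight is at least 15): on (g) the weight is 17 less the opposing 2 gives net 15, ≥ 15, so (g) meets the standard.
  Stage II.2 is satisfied; the onus moves to the shareholder.
At Stage II.3 the shareholder must meet the balance of probabilities (weight is at least 55): on (h) the weight is 63 less the opposing 8 gives net 55, which does reach 55, so (h) meets the standard; on (i) the weight is 58 less the opposing 3 gives net 55, ≥ 55, so (i) meets the standard.
  The shareholder carries the last stage.
With every stage satisfied, the shareholder prevails on this issue.
— Issue III —
Stage III.1 — burden on shareholder; standard: the preponderance of the evidence (weight exceeds 48).
    (j): 71 − 28 = 43 ≤ 48 [not met]
  Not every element is met, so the shareholder fails to carry Stage III.1.
The analysis ends at Stage III.1; the board prevails on this issue.
Per-issue: Issue I → board; Issue II → shareholder; Issue III → board. The shareholder must prevail on a majority of issues; overall, the board prevails.

board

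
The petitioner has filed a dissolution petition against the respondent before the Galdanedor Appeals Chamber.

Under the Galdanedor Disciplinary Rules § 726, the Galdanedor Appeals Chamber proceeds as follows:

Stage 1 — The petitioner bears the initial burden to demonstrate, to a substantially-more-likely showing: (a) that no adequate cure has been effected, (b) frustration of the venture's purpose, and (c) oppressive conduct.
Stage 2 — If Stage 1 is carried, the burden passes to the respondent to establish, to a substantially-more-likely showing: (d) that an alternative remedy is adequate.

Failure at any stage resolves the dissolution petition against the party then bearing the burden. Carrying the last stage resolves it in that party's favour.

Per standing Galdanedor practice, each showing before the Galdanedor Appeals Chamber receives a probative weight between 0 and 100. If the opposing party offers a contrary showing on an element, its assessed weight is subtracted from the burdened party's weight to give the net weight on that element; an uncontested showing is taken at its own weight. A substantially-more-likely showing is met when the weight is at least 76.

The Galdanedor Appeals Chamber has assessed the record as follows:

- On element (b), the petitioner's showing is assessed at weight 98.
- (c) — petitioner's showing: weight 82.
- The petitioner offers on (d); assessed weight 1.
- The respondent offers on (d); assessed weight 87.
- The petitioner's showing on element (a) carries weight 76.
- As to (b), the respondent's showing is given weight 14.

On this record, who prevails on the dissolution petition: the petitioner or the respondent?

At Stage 1 the petitioner must meet a substantially-more-likely showing (weight is at least 76): on (a) the weight is 76, which does reach 76, so (a) meets the standard; on (b) the weight is 98 less the opposing 14 gives net 84, ≥ 76, so (b) meets the standard; on (c) the weight is 82, ≥ 76, so (c) meets the standard.
  All elements met. The burden passes to the respondent.
At Stage 2 the respondent must meet a substantially-more-likely showing (weight is at least 76): on (d) the weight is 87 less the opposing 1 gives net 86, which does reach 76, so (d) meets the standard.
  The respondent carries the last stage.
With every stage satisfied, the respondent prevails.

respondent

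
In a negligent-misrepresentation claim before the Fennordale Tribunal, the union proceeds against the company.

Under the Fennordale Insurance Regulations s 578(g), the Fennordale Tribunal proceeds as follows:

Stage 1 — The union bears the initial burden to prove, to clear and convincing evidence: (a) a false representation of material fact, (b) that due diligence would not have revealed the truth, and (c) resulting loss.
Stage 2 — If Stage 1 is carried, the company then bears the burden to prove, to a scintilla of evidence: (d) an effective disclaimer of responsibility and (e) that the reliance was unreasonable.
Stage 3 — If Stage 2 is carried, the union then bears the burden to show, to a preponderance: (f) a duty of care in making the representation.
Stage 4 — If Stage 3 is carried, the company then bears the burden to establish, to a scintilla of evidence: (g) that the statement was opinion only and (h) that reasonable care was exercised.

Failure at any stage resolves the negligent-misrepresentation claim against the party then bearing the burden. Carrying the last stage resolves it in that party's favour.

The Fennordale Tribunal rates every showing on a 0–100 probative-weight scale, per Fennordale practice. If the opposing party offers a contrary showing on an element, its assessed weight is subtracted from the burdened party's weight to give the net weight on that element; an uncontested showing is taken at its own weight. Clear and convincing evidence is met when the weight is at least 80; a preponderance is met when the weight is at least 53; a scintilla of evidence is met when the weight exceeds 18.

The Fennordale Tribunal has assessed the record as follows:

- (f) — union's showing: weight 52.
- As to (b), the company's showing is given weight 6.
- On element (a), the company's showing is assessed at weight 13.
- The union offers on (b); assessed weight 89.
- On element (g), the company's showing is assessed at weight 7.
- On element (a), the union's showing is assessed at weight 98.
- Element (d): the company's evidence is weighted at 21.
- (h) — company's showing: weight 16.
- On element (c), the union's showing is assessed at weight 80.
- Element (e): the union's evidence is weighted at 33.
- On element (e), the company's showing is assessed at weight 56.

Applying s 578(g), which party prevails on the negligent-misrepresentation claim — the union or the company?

company

Stage 1 — burden on union; standard: clear and convincing evidence (weight is at least 80).
    (a): 98 − 13 = 85 ≥ 80 [met]
    (b): 89 − 6 = 83 ≥ 80 [met]
    (c): 80 ≥ 80 [met]
  Stage 1 is satisfied; the onus moves to the company.
Stage 2 — burden on company; standard: a scintilla of evidence (weight exceeds 18).
    (d): 21 > 18 [met]
    (e): 56 − 33 = 23 > 18 [met]
  The company carries Stage 2; the union now bears the burden.
Stage 3 — burden on union; standard: a preponderance (weight is at least 53).
    (f): 52 < 53 [not met]
  The union does not carry Stage 3.
The company prevails.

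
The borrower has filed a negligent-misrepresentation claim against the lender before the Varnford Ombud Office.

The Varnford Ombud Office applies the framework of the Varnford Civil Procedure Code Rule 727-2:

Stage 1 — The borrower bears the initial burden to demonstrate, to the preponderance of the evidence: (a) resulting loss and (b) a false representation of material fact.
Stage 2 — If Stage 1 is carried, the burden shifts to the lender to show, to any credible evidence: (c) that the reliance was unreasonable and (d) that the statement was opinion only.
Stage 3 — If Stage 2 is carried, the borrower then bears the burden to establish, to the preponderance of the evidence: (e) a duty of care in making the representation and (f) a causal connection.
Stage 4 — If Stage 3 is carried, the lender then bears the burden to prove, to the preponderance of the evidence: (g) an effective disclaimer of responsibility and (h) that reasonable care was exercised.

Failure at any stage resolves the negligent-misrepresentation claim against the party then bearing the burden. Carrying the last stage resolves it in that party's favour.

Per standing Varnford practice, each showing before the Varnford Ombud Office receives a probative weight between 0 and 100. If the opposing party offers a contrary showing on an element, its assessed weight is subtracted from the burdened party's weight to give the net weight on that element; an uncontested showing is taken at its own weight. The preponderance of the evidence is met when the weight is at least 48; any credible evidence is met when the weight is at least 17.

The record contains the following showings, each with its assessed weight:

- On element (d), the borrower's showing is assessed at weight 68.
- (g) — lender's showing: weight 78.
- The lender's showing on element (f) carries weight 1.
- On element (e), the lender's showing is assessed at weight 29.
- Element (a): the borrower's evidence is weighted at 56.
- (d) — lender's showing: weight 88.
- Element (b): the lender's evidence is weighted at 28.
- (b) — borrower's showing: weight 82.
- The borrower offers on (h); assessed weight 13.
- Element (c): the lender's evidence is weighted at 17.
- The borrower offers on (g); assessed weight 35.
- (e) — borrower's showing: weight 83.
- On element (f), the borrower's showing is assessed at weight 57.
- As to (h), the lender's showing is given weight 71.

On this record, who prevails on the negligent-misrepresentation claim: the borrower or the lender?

borrower

Stage 1 (borrower, the preponderance of the evidence, weight is at least 48): (a) 56 ≥ 48 — meets; (b) net 82−28=54 ≥ 48 — meets.
  All elements met. The burden passes to the lender.
Stage 2 (lender, any credible evidence, weight is at least 17): (c) 17 ≥ 17 — meets; (d) net 88−68=20 ≥ 17 — meets.
  Stage 2 is satisfied; the onus moves to the borrower.
Stage 3 (borrower, the preponderance of the evidence, weight is at least 48): (e) net 83−29=54 ≥ 48 — meets; (f) net 57−1=56 ≥ 48 — meets.
  Stage 3 is satisfied; the onus moves to the lender.
Stage 4 (lender, the preponderance of the evidence, weight is at least 48): (g) net 78−35=43 < 48 — fails; (h) net 71−13=58 ≥ 48 — meets.
  Stage 4 not carried; the lender fails its burden.
The borrower prevails.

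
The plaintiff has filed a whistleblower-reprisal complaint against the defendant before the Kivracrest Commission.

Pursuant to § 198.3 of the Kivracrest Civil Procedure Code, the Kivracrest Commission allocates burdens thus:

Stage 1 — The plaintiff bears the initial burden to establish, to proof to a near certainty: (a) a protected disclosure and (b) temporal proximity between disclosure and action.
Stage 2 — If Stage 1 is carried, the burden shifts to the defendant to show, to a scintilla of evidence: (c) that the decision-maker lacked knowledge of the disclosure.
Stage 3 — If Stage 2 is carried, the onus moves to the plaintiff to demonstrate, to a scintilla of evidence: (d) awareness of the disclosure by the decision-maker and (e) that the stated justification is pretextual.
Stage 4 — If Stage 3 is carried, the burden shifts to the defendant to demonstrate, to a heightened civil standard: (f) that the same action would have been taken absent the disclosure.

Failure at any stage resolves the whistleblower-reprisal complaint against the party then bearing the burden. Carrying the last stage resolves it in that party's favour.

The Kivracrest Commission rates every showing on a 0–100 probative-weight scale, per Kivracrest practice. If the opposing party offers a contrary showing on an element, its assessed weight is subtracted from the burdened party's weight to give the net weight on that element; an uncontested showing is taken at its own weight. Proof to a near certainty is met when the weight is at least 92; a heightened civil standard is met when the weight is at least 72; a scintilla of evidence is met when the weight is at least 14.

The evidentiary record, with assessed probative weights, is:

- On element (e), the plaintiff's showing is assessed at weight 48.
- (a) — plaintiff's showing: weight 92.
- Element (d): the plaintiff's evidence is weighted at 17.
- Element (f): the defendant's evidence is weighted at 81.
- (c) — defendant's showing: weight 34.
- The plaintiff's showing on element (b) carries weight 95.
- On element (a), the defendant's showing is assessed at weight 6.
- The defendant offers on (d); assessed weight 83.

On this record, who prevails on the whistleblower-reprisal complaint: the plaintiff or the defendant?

defendant

At Stage 1 the plaintiff must meet proof to a near certainty (weight is at least 92): on (a) the weight is 92 less the opposing 6 gives net 86, which does not reach 92, so (a) does not meet the standard; on (b) the weight is 95, ≥ 92, so (b) meets the standard.
  Not every element is met, so the plaintiff fails to carry Stage 1.
The defendant prevails.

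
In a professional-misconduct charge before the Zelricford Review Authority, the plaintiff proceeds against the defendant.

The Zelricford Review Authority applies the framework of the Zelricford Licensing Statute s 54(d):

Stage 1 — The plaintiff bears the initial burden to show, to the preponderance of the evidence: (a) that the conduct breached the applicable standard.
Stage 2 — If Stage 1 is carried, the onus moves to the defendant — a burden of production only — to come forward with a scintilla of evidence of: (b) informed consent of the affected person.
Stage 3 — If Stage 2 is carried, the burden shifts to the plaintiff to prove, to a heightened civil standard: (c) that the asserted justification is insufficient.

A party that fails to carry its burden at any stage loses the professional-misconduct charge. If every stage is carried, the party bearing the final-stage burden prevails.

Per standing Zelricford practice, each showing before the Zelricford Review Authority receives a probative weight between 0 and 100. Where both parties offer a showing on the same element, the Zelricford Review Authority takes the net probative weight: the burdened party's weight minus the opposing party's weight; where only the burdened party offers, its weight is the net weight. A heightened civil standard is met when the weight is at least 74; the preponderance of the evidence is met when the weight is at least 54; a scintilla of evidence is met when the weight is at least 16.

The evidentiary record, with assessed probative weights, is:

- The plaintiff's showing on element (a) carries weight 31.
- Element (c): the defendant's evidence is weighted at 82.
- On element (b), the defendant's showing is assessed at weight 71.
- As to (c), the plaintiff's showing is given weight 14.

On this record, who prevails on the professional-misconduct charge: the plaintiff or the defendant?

Stage 1 — burden on plaintiff; standard: the preponderance of the evidence (weight is at least 54).
    (a): 31 < 54 [not met]
  The plaintiff does not carry Stage 1.
So the defendant prevails.

defendant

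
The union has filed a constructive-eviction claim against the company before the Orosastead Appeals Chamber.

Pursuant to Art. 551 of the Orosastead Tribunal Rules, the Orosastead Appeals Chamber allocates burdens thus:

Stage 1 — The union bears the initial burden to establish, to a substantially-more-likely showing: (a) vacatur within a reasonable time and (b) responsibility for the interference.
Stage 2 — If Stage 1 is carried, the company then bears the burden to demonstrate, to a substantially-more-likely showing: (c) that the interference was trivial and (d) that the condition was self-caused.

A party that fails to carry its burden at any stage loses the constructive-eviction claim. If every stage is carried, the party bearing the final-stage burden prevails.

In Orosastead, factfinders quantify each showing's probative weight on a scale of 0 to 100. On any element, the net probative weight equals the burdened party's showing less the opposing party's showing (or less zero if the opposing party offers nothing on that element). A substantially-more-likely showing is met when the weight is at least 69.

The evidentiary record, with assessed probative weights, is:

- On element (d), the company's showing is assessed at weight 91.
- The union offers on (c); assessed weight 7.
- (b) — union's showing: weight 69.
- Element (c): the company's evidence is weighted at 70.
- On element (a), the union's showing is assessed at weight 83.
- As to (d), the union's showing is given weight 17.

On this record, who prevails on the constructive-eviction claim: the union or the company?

Stage 1 — burden on union; standard: a substantially-more-likely showing (weight is at least 69).
    (a): 83 ≥ 69 [met]
    (b): 69 ≥ 69 [met]
  All elements met. The burden passes to the company.
Stage 2 — burden on company; standard: a substantially-more-likely showing (weight is at least 69).
    (c): 70 − 7 = 63 < 69 [not met]
    (d): 91 − 17 = 74 ≥ 69 [met]
  The company does not carry Stage 2.
So the union prevails.

union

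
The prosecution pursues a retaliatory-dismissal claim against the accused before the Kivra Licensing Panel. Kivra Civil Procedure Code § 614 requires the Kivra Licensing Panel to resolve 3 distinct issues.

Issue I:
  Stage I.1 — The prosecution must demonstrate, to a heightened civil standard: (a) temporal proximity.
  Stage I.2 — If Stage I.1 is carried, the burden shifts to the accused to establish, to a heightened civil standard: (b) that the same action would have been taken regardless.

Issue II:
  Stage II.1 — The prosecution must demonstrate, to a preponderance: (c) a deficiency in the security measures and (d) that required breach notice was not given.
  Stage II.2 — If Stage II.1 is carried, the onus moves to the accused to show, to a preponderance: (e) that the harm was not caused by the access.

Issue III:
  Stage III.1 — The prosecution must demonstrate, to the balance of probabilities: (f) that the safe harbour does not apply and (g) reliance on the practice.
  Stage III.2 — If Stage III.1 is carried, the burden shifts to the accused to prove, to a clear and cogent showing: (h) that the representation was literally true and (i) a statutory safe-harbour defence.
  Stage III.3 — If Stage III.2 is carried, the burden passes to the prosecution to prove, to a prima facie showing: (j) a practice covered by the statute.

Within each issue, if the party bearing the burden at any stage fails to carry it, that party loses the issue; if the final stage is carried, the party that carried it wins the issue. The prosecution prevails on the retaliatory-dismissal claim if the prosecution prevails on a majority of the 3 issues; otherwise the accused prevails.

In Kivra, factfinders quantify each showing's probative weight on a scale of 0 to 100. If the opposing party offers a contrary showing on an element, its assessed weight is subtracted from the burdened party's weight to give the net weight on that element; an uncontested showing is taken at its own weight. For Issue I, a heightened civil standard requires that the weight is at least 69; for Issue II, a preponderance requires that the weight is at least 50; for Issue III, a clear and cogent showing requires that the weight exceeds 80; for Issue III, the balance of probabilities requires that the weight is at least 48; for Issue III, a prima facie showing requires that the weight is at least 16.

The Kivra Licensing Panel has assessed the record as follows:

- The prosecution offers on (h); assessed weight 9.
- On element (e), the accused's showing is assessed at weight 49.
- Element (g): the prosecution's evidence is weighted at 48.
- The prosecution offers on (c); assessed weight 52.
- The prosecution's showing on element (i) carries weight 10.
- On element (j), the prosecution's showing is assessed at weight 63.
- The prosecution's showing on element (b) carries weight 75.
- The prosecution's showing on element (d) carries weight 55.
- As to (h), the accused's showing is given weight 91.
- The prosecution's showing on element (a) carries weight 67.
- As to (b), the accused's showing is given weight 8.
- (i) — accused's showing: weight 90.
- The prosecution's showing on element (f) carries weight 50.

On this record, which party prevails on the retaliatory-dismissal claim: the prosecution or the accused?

— Issue I —
Stage I.1 (prosecution, a heightened civil standard, weight is at least 69): (a) 67 < 69 — fails.
  Stage I.1 not carried; the prosecution fails its burden.
So the accused prevails on this issue.
— Issue II —
Stage II.1 (prosecution, a preponderance, weight is at least 50): (c) 52 ≥ 50 — meets; (d) 55 ≥ 50 — meets.
  Stage II.1 is satisfied; the onus moves to the accused.
Stage II.2 (accused, a preponderance, weight is at least 50): (e) 49 < 50 — fails.
  Stage II.2 not carried; the accused fails its burden.
So the prosecution prevails on this issue.
— Issue III —
Stage III.1 (prosecution, the balance of probabilities, weight is at least 48): (f) 50 ≥ 48 — meets; (g) 48 ≥ 48 — meets.
  Stage III.1 carried; the burden shifts to the accused.
Stage III.2 (accused, a clear and cogent showing, weight exceeds 80): (h) net 91−9=82 > 80 — meets; (i) net 90−10=80 ≤ 80 — fails.
  Stage III.2 not carried; the accused fails its burden.
The prosecution prevails on this issue.
Per-issue: Issue I → accused; Issue II → prosecution; Issue III → prosecution. The prosecution must prevail on a majority of issues; overall, the prosecution prevails.

prosecution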